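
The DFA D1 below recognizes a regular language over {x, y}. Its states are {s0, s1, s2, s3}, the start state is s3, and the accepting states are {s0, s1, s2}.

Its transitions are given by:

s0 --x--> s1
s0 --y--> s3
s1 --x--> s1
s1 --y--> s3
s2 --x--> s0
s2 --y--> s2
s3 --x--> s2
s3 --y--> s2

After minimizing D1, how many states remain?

3

Start with accepting vs non-accepting: {s0,s1,s2} | {s3}.
Refine {s0,s1,s2} on symbol y: members go to different blocks, giving {s0,s1} and {s2}.
Stable partition: {s0,s1} | {s3} | {s2} — 3 equivalence classes.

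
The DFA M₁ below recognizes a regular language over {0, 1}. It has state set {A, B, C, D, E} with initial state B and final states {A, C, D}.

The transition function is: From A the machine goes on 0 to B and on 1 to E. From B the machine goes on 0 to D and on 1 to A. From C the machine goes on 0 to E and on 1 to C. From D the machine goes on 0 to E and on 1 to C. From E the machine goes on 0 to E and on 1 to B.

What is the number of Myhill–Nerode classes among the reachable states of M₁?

4

P0 = {A,C,D} | {B,E}.
On input 1, block {A,C,D} splits into {C,D} and {A}.
Split {B,E} by δ(·,0) → {B} and {E}.
Stable partition: {C,D} | {B} | {A} | {E} — 4 equivalence classes.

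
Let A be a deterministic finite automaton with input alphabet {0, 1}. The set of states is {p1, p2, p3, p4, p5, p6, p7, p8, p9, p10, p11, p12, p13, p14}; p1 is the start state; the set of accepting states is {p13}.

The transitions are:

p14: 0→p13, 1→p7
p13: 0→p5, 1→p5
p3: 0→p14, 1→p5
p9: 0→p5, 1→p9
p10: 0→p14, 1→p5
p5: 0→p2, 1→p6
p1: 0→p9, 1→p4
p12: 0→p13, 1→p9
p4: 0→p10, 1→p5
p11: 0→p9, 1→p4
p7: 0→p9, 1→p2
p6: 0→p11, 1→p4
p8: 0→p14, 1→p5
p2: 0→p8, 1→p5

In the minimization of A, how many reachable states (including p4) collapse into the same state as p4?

2

First remove the unreachable states {p3,p12}; 12 states remain.
Initial partition by acceptance: {p13} | {p1,p2,p4,p5,p6,p7,p8,p9,p10,p11,p14}.
Refine {p1,p2,p4,p5,p6,p7,p8,p9,p10,p11,p14} on symbol 0: members go to different blocks, giving {p1,p2,p4,p5,p6,p7,p8,p9,p10,p11} and {p14}.
Refine {p1,p2,p4,p5,p6,p7,p8,p9,p10,p11} on symbol 0: members go to different blocks, giving {p1,p2,p4,p5,p6,p7,p9,p11} and {p8,p10}.
Refine {p1,p2,p4,p5,p6,p7,p9,p11} on symbol 0: members go to different blocks, giving {p1,p5,p6,p7,p9,p11} and {p2,p4}.
Refine {p1,p5,p6,p7,p9,p11} on symbol 0: members go to different blocks, giving {p1,p6,p7,p9,p11} and {p5}.
Split {p1,p6,p7,p9,p11} by δ(·,0) → {p1,p6,p7,p11} and {p9}.
Split {p1,p6,p7,p11} by δ(·,0) → {p1,p7,p11} and {p6}.
The partition is now stable with 8 blocks: {p13} | {p1,p7,p11} | {p14} | {p8,p10} | {p2,p4} | {p5} | {p9} | {p6}.
State p4 belongs to the block {p2,p4}, which has 2 states.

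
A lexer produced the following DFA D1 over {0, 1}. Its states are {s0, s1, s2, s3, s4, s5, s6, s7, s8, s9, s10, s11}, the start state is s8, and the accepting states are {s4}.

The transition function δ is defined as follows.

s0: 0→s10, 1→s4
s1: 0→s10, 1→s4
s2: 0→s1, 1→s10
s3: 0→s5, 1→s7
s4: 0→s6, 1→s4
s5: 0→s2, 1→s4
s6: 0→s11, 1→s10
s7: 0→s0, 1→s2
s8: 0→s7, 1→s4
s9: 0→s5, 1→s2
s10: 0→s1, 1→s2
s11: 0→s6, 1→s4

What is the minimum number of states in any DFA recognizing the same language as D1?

States {s3,s5,s9} cannot be reached from the start state, so discard them.
Start with accepting vs non-accepting: {s4} | {s0,s1,s2,s6,s7,s8,s10,s11}.
Refine {s0,s1,s2,s6,s7,s8,s10,s11} on symbol 1: members go to different blocks, giving {s0,s1,s8,s11} and {s2,s6,s7,s10}.
No further refinement is possible. Final partition (3 blocks): {s4} | {s0,s1,s8,s11} | {s2,s6,s7,s10}.

3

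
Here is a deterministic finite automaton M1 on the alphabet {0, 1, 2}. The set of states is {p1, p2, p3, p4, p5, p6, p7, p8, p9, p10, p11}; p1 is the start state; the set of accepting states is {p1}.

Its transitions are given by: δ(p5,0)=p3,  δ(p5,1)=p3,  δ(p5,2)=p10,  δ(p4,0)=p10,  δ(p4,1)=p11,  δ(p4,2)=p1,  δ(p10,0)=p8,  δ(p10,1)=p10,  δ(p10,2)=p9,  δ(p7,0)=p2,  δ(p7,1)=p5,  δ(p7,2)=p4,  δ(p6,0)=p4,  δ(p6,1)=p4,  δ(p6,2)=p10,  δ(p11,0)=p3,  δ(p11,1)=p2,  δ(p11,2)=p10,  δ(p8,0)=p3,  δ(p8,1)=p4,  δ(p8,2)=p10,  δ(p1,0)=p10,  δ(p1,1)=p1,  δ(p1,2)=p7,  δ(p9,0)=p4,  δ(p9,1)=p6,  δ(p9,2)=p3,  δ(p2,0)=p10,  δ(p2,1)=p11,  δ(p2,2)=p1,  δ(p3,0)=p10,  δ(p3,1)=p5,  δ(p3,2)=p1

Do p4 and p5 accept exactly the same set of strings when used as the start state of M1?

No

Every state is reachable, so we keep all 11.
P0 = {p1} | {p2,p3,p4,p5,p6,p7,p8,p9,p10,p11}.
Split {p2,p3,p4,p5,p6,p7,p8,p9,p10,p11} by δ(·,2) → {p5,p6,p7,p8,p9,p10,p11} and {p2,p3,p4}.
On input 0, block {p5,p6,p7,p8,p9,p10,p11} splits into {p5,p6,p7,p8,p9,p11} and {p10}.
On input 1, block {p5,p6,p7,p8,p9,p11} splits into {p5,p6,p8,p11} and {p7,p9}.
The partition is now stable with 5 blocks: {p1} | {p5,p6,p8,p11} | {p2,p3,p4} | {p10} | {p7,p9}.
p4 and p5 end up in different blocks, so they are distinguishable. For instance, the string '2' is accepted from only p4.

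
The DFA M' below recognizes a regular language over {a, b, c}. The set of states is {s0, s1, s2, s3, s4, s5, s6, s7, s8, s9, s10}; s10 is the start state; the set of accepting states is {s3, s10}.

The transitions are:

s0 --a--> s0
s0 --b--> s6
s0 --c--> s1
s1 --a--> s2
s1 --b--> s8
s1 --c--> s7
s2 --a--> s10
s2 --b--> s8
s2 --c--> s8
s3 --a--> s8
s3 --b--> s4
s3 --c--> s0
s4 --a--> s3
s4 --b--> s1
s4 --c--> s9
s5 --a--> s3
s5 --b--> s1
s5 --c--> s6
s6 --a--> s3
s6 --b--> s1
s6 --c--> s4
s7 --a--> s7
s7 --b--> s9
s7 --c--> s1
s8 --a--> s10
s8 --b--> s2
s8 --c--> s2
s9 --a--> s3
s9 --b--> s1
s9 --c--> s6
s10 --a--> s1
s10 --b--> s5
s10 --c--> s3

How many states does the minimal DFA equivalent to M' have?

6

All states are reachable from the start state.
Initial partition by acceptance: {s3,s10} | {s0,s1,s2,s4,s5,s6,s7,s8,s9}.
Refine {s3,s10} on symbol c: members go to different blocks, giving {s3} and {s10}.
Split {s0,s1,s2,s4,s5,s6,s7,s8,s9} by δ(·,a) → {s4,s5,s6,s9} and {s0,s1,s7} and {s2,s8}.
Split {s0,s1,s7} by δ(·,a) → {s0,s7} and {s1}.
Stable partition: {s3} | {s4,s5,s6,s9} | {s10} | {s0,s7} | {s2,s8} | {s1} — 6 equivalence classes.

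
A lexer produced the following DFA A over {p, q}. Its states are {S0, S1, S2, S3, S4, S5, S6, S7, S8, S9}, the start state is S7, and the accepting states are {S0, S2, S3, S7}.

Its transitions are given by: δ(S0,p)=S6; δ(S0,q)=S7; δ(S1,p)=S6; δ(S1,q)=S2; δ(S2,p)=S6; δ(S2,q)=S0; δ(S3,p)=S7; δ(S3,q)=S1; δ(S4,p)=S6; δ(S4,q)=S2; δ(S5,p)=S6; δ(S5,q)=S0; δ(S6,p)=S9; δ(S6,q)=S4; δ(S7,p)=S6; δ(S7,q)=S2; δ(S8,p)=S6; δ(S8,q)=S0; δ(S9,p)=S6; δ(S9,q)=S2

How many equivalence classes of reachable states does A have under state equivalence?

First remove the unreachable states {S1,S3,S5,S8}; 6 states remain.
P0 = {S0,S2,S7} | {S4,S6,S9}.
Refine {S4,S6,S9} on symbol q: members go to different blocks, giving {S4,S9} and {S6}.
No further refinement is possible. Final partition (3 blocks): {S0,S2,S7} | {S4,S9} | {S6}.

3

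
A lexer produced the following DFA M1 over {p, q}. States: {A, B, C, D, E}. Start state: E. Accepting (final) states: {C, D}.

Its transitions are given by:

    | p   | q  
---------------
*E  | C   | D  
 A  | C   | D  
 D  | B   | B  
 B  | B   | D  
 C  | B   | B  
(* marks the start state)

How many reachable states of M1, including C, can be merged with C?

2

Reachable states from the start: {B,C,D,E}. Unreachable: {A} — drop them.
Start with accepting vs non-accepting: {C,D} | {B,E}.
Split {B,E} by δ(·,p) → {B} and {E}.
Stable partition: {C,D} | {B} | {E} — 3 equivalence classes.
State C belongs to the block {C,D}, which has 2 states.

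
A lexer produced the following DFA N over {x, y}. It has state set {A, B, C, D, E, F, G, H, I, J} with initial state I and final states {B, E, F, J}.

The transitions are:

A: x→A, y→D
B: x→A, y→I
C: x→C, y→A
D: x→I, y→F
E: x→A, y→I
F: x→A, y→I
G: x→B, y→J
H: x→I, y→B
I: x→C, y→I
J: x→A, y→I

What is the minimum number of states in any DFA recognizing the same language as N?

States {B,E,G,H,J} cannot be reached from the start state, so discard them.
Initial partition by acceptance: {F} | {A,C,D,I}.
Split {A,C,D,I} by δ(·,y) → {A,C,I} and {D}.
Split {A,C,I} by δ(·,y) → {C,I} and {A}.
Split {C,I} by δ(·,y) → {C} and {I}.
No further refinement is possible. Final partition (5 blocks): {F} | {C} | {D} | {A} | {I}.

5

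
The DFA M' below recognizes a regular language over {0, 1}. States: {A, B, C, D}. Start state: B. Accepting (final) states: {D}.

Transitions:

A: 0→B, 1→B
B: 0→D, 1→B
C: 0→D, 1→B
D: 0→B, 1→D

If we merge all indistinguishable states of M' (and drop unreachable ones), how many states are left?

2

Reachable states from the start: {B,D}. Unreachable: {A,C} — drop them.
Start with accepting vs non-accepting: {D} | {B}.
Stable partition: {D} | {B} — 2 equivalence classes.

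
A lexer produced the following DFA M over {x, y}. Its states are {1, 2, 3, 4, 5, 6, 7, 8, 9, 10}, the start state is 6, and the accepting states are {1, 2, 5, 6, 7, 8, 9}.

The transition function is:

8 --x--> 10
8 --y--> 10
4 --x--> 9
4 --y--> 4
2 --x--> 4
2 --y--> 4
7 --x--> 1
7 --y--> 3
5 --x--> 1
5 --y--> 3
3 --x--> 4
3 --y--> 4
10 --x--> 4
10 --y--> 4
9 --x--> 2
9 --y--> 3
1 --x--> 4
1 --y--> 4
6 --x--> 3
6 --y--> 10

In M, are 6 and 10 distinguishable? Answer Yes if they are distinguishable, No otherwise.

Yes

First remove the unreachable states {1,5,7,8}; 6 states remain.
Initial partition by acceptance: {2,6,9} | {3,4,10}.
Refine {2,6,9} on symbol x: members go to different blocks, giving {2,6} and {9}.
On input x, block {3,4,10} splits into {3,10} and {4}.
Split {2,6} by δ(·,x) → {2} and {6}.
Stable partition: {2} | {3,10} | {9} | {4} | {6} — 5 equivalence classes.
6 and 10 end up in different blocks, so they are distinguishable. For instance, the string 'ε' is accepted from only 6.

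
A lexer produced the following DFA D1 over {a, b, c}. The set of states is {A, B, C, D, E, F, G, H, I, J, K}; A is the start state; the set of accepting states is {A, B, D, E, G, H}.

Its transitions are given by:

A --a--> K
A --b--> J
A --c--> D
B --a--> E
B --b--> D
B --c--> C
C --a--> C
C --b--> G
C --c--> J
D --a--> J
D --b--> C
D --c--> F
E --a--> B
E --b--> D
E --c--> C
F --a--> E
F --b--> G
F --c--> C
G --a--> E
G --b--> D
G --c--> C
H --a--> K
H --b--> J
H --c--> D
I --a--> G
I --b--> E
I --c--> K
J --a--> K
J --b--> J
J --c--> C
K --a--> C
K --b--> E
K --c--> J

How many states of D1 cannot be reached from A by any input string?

Starting at A and following transitions, the reachable set is {A, B, C, D, E, F, G, J, K}. That leaves H, I unreachable — 2 in total.

2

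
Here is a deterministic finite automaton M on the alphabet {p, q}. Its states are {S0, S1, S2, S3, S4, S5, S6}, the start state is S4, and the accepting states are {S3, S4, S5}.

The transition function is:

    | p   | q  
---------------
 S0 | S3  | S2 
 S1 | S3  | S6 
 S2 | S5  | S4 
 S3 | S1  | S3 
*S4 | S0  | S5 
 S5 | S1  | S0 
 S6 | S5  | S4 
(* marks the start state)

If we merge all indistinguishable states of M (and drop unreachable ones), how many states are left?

Every state is reachable, so we keep all 7.
P0 = {S3,S4,S5} | {S0,S1,S2,S6}.
On input q, block {S3,S4,S5} splits into {S3,S4} and {S5}.
Refine {S3,S4} on symbol q: members go to different blocks, giving {S3} and {S4}.
On input p, block {S0,S1,S2,S6} splits into {S0,S1} and {S2,S6}.
No further refinement is possible. Final partition (5 blocks): {S3} | {S0,S1} | {S5} | {S4} | {S2,S6}.

5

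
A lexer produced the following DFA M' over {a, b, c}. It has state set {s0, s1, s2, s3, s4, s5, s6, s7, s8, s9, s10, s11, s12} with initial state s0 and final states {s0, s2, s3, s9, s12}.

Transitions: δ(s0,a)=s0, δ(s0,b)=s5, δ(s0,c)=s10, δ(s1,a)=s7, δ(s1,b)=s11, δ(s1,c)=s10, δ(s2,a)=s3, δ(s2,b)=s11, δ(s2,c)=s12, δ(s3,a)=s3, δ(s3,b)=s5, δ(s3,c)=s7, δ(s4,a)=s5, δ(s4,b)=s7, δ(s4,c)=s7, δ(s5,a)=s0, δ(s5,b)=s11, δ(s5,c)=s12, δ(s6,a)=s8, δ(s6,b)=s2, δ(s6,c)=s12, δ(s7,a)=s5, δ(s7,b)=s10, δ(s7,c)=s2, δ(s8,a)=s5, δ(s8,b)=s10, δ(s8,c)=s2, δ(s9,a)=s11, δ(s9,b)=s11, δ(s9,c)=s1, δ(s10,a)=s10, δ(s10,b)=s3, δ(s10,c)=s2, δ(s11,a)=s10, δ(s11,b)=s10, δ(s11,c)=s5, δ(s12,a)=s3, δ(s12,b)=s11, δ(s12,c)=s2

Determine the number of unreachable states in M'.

5

BFS from s0 reaches {s0, s2, s3, s5, s7, s10, s11, s12}; the 5 state(s) s1, s4, s6, s8, s9 are never visited.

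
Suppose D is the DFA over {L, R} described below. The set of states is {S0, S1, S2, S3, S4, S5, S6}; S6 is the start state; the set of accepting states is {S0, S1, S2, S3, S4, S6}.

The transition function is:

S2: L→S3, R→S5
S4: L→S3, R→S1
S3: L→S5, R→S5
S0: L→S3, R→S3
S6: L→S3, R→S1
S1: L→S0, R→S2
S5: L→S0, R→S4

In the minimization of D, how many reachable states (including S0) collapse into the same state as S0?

Start with accepting vs non-accepting: {S0,S1,S2,S3,S4,S6} | {S5}.
Refine {S0,S1,S2,S3,S4,S6} on symbol L: members go to different blocks, giving {S0,S1,S2,S4,S6} and {S3}.
Refine {S0,S1,S2,S4,S6} on symbol L: members go to different blocks, giving {S0,S2,S4,S6} and {S1}.
On input R, block {S0,S2,S4,S6} splits into {S4,S6} and {S0} and {S2}.
The partition is now stable with 6 blocks: {S4,S6} | {S5} | {S3} | {S1} | {S0} | {S2}.
The equivalence class containing S0 is {S0}, of size 1.

1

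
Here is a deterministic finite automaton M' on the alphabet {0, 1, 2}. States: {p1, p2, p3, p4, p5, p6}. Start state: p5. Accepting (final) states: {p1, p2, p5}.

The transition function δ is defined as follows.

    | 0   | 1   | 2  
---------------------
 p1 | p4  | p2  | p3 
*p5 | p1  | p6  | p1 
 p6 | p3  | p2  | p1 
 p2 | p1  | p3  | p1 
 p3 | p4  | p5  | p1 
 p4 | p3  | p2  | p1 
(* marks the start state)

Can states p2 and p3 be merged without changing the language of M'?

All states are reachable from the start state.
Initial partition by acceptance: {p1,p2,p5} | {p3,p4,p6}.
On input 0, block {p1,p2,p5} splits into {p2,p5} and {p1}.
Stable partition: {p2,p5} | {p3,p4,p6} | {p1} — 3 equivalence classes.
p2 and p3 end up in different blocks, so they are distinguishable. For instance, the string 'ε' is accepted from only p2.

No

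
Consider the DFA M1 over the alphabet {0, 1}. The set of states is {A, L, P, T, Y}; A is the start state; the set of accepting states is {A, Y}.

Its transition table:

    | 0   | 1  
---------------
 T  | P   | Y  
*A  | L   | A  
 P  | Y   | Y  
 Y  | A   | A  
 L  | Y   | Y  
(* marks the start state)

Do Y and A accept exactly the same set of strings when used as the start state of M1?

No

First remove the unreachable states {P,T}; 3 states remain.
P0 = {A,Y} | {L}.
Refine {A,Y} on symbol 0: members go to different blocks, giving {Y} and {A}.
Stable partition: {Y} | {L} | {A} — 3 equivalence classes.
Y and A end up in different blocks, so they are distinguishable. For instance, the string '0' is accepted from only Y.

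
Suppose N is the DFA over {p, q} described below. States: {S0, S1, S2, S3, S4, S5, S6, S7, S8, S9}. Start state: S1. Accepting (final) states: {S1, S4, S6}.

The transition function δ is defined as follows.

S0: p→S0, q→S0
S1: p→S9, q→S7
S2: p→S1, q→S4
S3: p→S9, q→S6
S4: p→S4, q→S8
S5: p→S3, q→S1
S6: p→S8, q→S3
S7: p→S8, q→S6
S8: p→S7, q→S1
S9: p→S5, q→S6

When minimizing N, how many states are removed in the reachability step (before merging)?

Starting at S1 and following transitions, the reachable set is {S1, S3, S5, S6, S7, S8, S9}. That leaves S0, S2, S4 unreachable — 3 in total.

3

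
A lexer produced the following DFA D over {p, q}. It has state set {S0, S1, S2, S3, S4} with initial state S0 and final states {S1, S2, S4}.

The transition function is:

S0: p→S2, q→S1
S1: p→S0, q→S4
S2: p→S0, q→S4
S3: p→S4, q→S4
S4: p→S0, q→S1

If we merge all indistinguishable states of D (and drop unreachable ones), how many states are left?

First remove the unreachable states {S3}; 4 states remain.
Initial partition by acceptance: {S1,S2,S4} | {S0}.
The partition is now stable with 2 blocks: {S1,S2,S4} | {S0}.

2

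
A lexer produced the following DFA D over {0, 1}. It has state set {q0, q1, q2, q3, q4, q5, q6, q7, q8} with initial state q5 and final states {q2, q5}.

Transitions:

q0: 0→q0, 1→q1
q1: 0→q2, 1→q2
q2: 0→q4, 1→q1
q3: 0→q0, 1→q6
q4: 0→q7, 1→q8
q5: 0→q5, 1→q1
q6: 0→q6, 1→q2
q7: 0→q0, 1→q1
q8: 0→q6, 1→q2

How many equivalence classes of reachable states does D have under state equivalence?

6

Reachable states from the start: {q0,q1,q2,q4,q5,q6,q7,q8}. Unreachable: {q3} — drop them.
P0 = {q2,q5} | {q0,q1,q4,q6,q7,q8}.
Split {q2,q5} by δ(·,0) → {q2} and {q5}.
Split {q0,q1,q4,q6,q7,q8} by δ(·,0) → {q0,q4,q6,q7,q8} and {q1}.
Split {q0,q4,q6,q7,q8} by δ(·,1) → {q0,q7} and {q6,q8} and {q4}.
The partition is now stable with 6 blocks: {q2} | {q0,q7} | {q5} | {q1} | {q6,q8} | {q4}.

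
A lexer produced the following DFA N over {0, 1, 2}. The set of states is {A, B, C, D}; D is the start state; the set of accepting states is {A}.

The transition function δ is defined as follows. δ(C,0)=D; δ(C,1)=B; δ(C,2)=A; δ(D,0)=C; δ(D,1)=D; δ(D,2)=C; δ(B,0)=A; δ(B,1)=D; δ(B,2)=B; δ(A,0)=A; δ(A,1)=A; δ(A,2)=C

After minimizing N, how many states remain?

Initial partition by acceptance: {A} | {B,C,D}.
On input 0, block {B,C,D} splits into {C,D} and {B}.
Refine {C,D} on symbol 1: members go to different blocks, giving {C} and {D}.
No further refinement is possible. Final partition (4 blocks): {A} | {C} | {B} | {D}.

4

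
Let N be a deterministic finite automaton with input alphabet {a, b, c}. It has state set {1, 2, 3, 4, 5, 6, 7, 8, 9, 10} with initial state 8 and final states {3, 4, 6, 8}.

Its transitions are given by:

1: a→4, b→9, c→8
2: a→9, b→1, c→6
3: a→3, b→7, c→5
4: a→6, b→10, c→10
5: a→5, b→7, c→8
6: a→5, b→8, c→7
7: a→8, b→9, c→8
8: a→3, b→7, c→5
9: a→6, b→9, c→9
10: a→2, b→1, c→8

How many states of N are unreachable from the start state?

4

Starting at 8 and following transitions, the reachable set is {3, 5, 6, 7, 8, 9}. That leaves 1, 2, 4, 10 unreachable — 4 in total.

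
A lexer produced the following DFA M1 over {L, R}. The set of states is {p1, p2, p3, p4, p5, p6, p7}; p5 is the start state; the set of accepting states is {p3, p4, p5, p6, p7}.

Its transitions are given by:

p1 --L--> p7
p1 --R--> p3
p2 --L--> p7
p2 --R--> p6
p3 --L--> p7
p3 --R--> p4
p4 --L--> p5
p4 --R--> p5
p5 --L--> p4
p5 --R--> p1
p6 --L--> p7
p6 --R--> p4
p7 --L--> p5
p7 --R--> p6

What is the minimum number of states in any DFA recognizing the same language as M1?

5

Reachable states from the start: {p1,p3,p4,p5,p6,p7}. Unreachable: {p2} — drop them.
P0 = {p3,p4,p5,p6,p7} | {p1}.
Split {p3,p4,p5,p6,p7} by δ(·,R) → {p3,p4,p6,p7} and {p5}.
On input L, block {p3,p4,p6,p7} splits into {p3,p6} and {p4,p7}.
Split {p4,p7} by δ(·,R) → {p4} and {p7}.
No further refinement is possible. Final partition (5 blocks): {p3,p6} | {p1} | {p5} | {p4} | {p7}.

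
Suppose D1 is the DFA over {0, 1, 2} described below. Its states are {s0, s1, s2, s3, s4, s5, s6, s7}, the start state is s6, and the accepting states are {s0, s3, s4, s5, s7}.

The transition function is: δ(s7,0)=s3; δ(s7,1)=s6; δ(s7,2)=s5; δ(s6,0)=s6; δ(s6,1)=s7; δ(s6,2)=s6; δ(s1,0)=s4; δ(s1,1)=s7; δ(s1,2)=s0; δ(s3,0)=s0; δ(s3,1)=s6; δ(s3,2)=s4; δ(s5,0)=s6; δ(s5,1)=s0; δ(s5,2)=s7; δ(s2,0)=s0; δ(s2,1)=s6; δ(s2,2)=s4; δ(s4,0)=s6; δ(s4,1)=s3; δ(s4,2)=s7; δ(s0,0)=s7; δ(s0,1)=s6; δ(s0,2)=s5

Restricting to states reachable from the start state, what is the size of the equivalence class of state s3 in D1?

3

Reachable states from the start: {s0,s3,s4,s5,s6,s7}. Unreachable: {s1,s2} — drop them.
Start with accepting vs non-accepting: {s0,s3,s4,s5,s7} | {s6}.
On input 0, block {s0,s3,s4,s5,s7} splits into {s0,s3,s7} and {s4,s5}.
No further refinement is possible. Final partition (3 blocks): {s0,s3,s7} | {s6} | {s4,s5}.
The equivalence class containing s3 is {s0,s3,s7}, of size 3.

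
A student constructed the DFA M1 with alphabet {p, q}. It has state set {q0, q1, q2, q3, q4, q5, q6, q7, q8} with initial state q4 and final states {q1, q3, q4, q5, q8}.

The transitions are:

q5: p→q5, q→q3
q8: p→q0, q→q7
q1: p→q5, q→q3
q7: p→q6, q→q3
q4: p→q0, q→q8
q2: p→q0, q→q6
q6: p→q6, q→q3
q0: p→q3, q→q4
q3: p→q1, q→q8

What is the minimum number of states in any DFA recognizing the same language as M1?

6

First remove the unreachable states {q2}; 8 states remain.
Start with accepting vs non-accepting: {q1,q3,q4,q5,q8} | {q0,q6,q7}.
Split {q1,q3,q4,q5,q8} by δ(·,p) → {q1,q3,q5} and {q4,q8}.
Refine {q1,q3,q5} on symbol q: members go to different blocks, giving {q1,q5} and {q3}.
On input p, block {q0,q6,q7} splits into {q6,q7} and {q0}.
Split {q4,q8} by δ(·,q) → {q4} and {q8}.
Stable partition: {q1,q5} | {q6,q7} | {q4} | {q3} | {q0} | {q8} — 6 equivalence classes.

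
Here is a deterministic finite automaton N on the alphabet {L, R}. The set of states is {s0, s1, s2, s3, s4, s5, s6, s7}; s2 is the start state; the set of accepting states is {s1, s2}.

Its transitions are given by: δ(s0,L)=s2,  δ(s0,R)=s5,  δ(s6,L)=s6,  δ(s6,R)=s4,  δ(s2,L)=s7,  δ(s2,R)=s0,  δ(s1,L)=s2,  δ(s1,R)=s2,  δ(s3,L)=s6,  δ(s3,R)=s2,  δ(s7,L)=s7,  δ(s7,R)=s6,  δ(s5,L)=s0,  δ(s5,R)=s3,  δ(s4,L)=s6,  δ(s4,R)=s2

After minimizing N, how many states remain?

First remove the unreachable states {s1}; 7 states remain.
P0 = {s2} | {s0,s3,s4,s5,s6,s7}.
On input L, block {s0,s3,s4,s5,s6,s7} splits into {s3,s4,s5,s6,s7} and {s0}.
Refine {s3,s4,s5,s6,s7} on symbol L: members go to different blocks, giving {s3,s4,s6,s7} and {s5}.
Split {s3,s4,s6,s7} by δ(·,R) → {s3,s4} and {s6,s7}.
On input R, block {s6,s7} splits into {s6} and {s7}.
Stable partition: {s2} | {s3,s4} | {s0} | {s5} | {s6} | {s7} — 6 equivalence classes.

6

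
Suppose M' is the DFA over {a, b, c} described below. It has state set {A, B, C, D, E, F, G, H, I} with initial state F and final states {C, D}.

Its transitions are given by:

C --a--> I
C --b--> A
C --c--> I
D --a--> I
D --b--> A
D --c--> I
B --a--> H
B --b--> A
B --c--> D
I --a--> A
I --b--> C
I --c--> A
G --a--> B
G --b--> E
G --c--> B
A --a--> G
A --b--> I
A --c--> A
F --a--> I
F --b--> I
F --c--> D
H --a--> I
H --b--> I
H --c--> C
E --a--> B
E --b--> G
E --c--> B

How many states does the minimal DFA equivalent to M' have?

Every state is reachable, so we keep all 9.
Initial partition by acceptance: {C,D} | {A,B,E,F,G,H,I}.
Split {A,B,E,F,G,H,I} by δ(·,b) → {A,B,E,F,G,H} and {I}.
Split {A,B,E,F,G,H} by δ(·,a) → {A,B,E,G} and {F,H}.
Split {A,B,E,G} by δ(·,a) → {A,E,G} and {B}.
Split {A,E,G} by δ(·,a) → {E,G} and {A}.
The partition is now stable with 6 blocks: {C,D} | {E,G} | {I} | {F,H} | {B} | {A}.

6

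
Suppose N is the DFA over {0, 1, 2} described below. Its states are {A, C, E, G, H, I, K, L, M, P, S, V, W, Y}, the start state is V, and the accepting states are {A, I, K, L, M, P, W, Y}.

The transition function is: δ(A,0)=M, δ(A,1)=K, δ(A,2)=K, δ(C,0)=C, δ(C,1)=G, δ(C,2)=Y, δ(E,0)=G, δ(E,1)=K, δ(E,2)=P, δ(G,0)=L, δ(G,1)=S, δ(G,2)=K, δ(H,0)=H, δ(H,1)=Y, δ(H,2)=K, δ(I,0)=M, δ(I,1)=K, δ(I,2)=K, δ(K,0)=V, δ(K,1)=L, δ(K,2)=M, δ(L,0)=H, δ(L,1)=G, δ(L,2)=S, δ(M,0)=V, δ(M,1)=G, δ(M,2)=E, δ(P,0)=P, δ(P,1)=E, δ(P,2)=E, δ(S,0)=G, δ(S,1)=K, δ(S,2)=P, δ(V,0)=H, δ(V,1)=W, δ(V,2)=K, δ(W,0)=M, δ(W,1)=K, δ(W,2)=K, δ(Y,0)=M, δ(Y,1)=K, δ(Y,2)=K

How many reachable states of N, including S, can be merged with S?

States {A,C,I} cannot be reached from the start state, so discard them.
P0 = {K,L,M,P,W,Y} | {E,G,H,S,V}.
Split {K,L,M,P,W,Y} by δ(·,0) → {P,W,Y} and {K,L,M}.
Split {P,W,Y} by δ(·,0) → {W,Y} and {P}.
Split {E,G,H,S,V} by δ(·,0) → {E,H,S,V} and {G}.
Refine {E,H,S,V} on symbol 0: members go to different blocks, giving {E,S} and {H,V}.
Refine {K,L,M} on symbol 1: members go to different blocks, giving {L,M} and {K}.
The partition is now stable with 7 blocks: {W,Y} | {E,S} | {L,M} | {P} | {G} | {H,V} | {K}.
State S belongs to the block {E,S}, which has 2 states.

2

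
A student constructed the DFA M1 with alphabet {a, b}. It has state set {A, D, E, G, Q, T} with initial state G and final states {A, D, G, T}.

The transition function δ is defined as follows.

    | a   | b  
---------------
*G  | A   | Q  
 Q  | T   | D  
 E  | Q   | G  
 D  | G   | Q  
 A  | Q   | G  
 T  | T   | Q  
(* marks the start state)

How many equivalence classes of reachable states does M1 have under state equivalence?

First remove the unreachable states {E}; 5 states remain.
P0 = {A,D,G,T} | {Q}.
On input a, block {A,D,G,T} splits into {D,G,T} and {A}.
On input a, block {D,G,T} splits into {D,T} and {G}.
Split {D,T} by δ(·,a) → {D} and {T}.
The partition is now stable with 5 blocks: {D} | {Q} | {A} | {G} | {T}.

5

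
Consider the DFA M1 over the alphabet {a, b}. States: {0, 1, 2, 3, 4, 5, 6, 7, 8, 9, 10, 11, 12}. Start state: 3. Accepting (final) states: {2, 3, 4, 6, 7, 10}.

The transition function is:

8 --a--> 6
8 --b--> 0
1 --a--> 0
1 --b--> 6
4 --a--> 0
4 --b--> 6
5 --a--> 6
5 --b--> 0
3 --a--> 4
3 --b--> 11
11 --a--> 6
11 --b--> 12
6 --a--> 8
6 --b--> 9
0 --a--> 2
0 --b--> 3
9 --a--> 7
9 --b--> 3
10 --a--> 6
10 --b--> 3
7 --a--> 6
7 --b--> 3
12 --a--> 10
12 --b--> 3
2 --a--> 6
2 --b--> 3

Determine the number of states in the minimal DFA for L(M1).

First remove the unreachable states {1,5}; 11 states remain.
Start with accepting vs non-accepting: {2,3,4,6,7,10} | {0,8,9,11,12}.
Refine {2,3,4,6,7,10} on symbol a: members go to different blocks, giving {2,3,7,10} and {4,6}.
Split {2,3,7,10} by δ(·,b) → {2,7,10} and {3}.
Split {0,8,9,11,12} by δ(·,a) → {0,9,12} and {8,11}.
On input a, block {4,6} splits into {4} and {6}.
No further refinement is possible. Final partition (6 blocks): {2,7,10} | {0,9,12} | {4} | {3} | {8,11} | {6}.

6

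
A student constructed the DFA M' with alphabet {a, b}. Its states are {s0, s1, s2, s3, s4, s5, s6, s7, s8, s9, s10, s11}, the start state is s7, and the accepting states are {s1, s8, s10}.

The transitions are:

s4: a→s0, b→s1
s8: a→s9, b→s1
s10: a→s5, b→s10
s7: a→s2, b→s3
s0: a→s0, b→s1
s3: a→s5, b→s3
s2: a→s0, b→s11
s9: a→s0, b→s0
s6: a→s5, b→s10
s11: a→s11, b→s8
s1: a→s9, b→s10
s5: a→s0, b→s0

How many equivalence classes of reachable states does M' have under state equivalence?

4

Reachable states from the start: {s0,s1,s2,s3,s5,s7,s8,s9,s10,s11}. Unreachable: {s4,s6} — drop them.
Start with accepting vs non-accepting: {s1,s8,s10} | {s0,s2,s3,s5,s7,s9,s11}.
On input b, block {s0,s2,s3,s5,s7,s9,s11} splits into {s2,s3,s5,s7,s9} and {s0,s11}.
Refine {s2,s3,s5,s7,s9} on symbol a: members go to different blocks, giving {s2,s5,s9} and {s3,s7}.
The partition is now stable with 4 blocks: {s1,s8,s10} | {s2,s5,s9} | {s0,s11} | {s3,s7}.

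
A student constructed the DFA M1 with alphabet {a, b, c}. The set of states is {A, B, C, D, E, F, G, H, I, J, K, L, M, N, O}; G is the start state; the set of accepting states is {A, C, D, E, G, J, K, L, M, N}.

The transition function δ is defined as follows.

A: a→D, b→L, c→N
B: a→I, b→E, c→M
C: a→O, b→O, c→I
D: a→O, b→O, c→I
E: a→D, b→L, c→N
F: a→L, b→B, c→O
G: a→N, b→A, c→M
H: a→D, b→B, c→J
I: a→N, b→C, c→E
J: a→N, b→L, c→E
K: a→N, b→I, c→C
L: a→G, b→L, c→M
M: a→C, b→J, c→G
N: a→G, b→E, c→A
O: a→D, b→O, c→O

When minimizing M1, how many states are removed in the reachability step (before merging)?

4

BFS from G reaches {A, C, D, E, G, I, J, L, M, N, O}; the 4 state(s) B, F, H, K are never visited.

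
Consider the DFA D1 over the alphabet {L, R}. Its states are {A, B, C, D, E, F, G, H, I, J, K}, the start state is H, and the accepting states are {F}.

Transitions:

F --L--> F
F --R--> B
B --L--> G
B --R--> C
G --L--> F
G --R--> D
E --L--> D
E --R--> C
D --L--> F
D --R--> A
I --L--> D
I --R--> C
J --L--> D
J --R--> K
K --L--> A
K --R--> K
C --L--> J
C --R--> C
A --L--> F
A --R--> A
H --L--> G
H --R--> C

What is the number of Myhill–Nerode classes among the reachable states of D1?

5

Reachable states from the start: {A,B,C,D,F,G,H,J,K}. Unreachable: {E,I} — drop them.
P0 = {F} | {A,B,C,D,G,H,J,K}.
Refine {A,B,C,D,G,H,J,K} on symbol L: members go to different blocks, giving {B,C,H,J,K} and {A,D,G}.
Split {B,C,H,J,K} by δ(·,L) → {B,H,J,K} and {C}.
On input R, block {B,H,J,K} splits into {B,H} and {J,K}.
The partition is now stable with 5 blocks: {F} | {B,H} | {A,D,G} | {C} | {J,K}.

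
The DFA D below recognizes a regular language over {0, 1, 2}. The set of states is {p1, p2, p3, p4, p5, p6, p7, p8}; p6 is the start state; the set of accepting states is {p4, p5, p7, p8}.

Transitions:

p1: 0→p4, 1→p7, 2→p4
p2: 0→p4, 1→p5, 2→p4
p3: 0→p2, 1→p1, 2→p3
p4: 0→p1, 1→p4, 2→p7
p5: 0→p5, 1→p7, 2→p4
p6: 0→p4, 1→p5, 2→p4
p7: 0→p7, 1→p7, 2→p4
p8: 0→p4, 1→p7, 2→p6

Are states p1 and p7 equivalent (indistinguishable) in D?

Reachable states from the start: {p1,p4,p5,p6,p7}. Unreachable: {p2,p3,p8} — drop them.
Start with accepting vs non-accepting: {p4,p5,p7} | {p1,p6}.
Split {p4,p5,p7} by δ(·,0) → {p5,p7} and {p4}.
The partition is now stable with 3 blocks: {p5,p7} | {p1,p6} | {p4}.
p1 and p7 end up in different blocks, so they are distinguishable. For instance, the string 'ε' is accepted from only p7.

No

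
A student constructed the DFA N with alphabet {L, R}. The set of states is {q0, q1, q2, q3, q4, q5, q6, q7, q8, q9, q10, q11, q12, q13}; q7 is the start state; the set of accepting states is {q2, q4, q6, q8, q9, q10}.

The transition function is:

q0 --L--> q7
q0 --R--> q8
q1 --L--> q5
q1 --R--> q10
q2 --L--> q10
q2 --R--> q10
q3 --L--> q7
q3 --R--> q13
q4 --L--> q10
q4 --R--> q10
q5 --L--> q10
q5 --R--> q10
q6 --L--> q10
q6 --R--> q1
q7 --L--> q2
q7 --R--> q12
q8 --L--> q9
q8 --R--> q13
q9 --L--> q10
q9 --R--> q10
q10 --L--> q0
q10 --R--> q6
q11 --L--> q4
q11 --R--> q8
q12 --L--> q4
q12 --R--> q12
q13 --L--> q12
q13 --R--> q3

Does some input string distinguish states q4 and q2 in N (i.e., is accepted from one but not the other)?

No

First remove the unreachable states {q11}; 13 states remain.
Initial partition by acceptance: {q2,q4,q6,q8,q9,q10} | {q0,q1,q3,q5,q7,q12,q13}.
Refine {q2,q4,q6,q8,q9,q10} on symbol L: members go to different blocks, giving {q2,q4,q6,q8,q9} and {q10}.
Split {q2,q4,q6,q8,q9} by δ(·,L) → {q2,q4,q6,q9} and {q8}.
On input R, block {q2,q4,q6,q9} splits into {q2,q4,q9} and {q6}.
Refine {q0,q1,q3,q5,q7,q12,q13} on symbol L: members go to different blocks, giving {q0,q1,q3,q13} and {q7,q12} and {q5}.
Split {q0,q1,q3,q13} by δ(·,L) → {q0,q3,q13} and {q1}.
Refine {q0,q3,q13} on symbol R: members go to different blocks, giving {q3,q13} and {q0}.
The partition is now stable with 9 blocks: {q2,q4,q9} | {q3,q13} | {q10} | {q8} | {q6} | {q7,q12} | {q5} | {q1} | {q0}.
q4 and q2 lie in the same block of the stable partition, so they are equivalent — no string distinguishes them.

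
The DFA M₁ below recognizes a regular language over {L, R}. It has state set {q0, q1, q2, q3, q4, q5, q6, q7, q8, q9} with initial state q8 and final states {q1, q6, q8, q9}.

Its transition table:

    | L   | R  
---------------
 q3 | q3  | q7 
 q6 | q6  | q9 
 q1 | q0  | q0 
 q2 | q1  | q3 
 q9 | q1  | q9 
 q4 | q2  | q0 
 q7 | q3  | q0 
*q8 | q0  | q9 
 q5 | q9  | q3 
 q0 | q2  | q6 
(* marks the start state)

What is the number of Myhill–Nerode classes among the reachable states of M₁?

First remove the unreachable states {q4,q5}; 8 states remain.
P0 = {q1,q6,q8,q9} | {q0,q2,q3,q7}.
Refine {q1,q6,q8,q9} on symbol L: members go to different blocks, giving {q1,q8} and {q6,q9}.
Split {q1,q8} by δ(·,R) → {q1} and {q8}.
Refine {q0,q2,q3,q7} on symbol L: members go to different blocks, giving {q0,q3,q7} and {q2}.
Split {q0,q3,q7} by δ(·,L) → {q3,q7} and {q0}.
Refine {q3,q7} on symbol R: members go to different blocks, giving {q3} and {q7}.
Refine {q6,q9} on symbol L: members go to different blocks, giving {q6} and {q9}.
No further refinement is possible. Final partition (8 blocks): {q1} | {q3} | {q6} | {q8} | {q2} | {q0} | {q7} | {q9}.

8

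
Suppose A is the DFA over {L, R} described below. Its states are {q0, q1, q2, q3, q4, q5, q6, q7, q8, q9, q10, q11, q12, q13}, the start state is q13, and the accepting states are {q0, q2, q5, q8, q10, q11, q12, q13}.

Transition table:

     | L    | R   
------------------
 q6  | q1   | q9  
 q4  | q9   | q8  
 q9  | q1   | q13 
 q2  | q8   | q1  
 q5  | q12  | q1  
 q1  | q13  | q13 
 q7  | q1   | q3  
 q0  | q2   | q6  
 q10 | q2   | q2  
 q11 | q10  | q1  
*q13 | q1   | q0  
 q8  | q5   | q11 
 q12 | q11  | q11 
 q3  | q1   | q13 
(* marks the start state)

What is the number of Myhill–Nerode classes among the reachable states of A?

First remove the unreachable states {q3,q4,q7}; 11 states remain.
P0 = {q0,q2,q5,q8,q10,q11,q12,q13} | {q1,q6,q9}.
Split {q0,q2,q5,q8,q10,q11,q12,q13} by δ(·,L) → {q0,q2,q5,q8,q10,q11,q12} and {q13}.
Refine {q0,q2,q5,q8,q10,q11,q12} on symbol R: members go to different blocks, giving {q0,q2,q5,q11} and {q8,q10,q12}.
On input L, block {q0,q2,q5,q11} splits into {q2,q5,q11} and {q0}.
On input L, block {q1,q6,q9} splits into {q6,q9} and {q1}.
On input R, block {q6,q9} splits into {q6} and {q9}.
The partition is now stable with 7 blocks: {q2,q5,q11} | {q6} | {q13} | {q8,q10,q12} | {q0} | {q1} | {q9}.

7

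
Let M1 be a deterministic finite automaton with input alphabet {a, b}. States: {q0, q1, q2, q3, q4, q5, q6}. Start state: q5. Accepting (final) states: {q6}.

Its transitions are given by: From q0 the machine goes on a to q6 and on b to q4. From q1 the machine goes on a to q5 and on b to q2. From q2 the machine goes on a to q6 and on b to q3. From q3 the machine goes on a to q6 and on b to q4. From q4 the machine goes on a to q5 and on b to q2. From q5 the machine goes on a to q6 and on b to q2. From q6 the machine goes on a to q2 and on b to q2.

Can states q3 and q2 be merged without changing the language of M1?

No

First remove the unreachable states {q0,q1}; 5 states remain.
P0 = {q6} | {q2,q3,q4,q5}.
Refine {q2,q3,q4,q5} on symbol a: members go to different blocks, giving {q2,q3,q5} and {q4}.
On input b, block {q2,q3,q5} splits into {q2,q5} and {q3}.
Split {q2,q5} by δ(·,b) → {q2} and {q5}.
The partition is now stable with 5 blocks: {q6} | {q2} | {q4} | {q3} | {q5}.
q3 and q2 end up in different blocks, so they are distinguishable. For instance, the string 'ba' is accepted from only q2.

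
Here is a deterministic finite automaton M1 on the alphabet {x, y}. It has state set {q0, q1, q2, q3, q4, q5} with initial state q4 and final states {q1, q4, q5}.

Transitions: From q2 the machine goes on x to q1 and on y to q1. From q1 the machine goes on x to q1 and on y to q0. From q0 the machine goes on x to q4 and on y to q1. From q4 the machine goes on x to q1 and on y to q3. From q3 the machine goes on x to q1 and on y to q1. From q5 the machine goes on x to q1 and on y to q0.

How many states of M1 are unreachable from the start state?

No path from q4 leads to q2, q5; the other 4 states are all reachable.

2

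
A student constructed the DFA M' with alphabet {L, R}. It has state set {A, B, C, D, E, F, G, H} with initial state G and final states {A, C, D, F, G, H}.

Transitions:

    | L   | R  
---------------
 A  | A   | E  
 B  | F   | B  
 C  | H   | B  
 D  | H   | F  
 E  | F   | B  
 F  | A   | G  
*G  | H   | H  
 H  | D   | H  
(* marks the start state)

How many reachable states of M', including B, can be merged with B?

States {C} cannot be reached from the start state, so discard them.
Start with accepting vs non-accepting: {A,D,F,G,H} | {B,E}.
On input R, block {A,D,F,G,H} splits into {D,F,G,H} and {A}.
Refine {D,F,G,H} on symbol L: members go to different blocks, giving {D,G,H} and {F}.
On input R, block {D,G,H} splits into {G,H} and {D}.
Split {G,H} by δ(·,L) → {G} and {H}.
No further refinement is possible. Final partition (6 blocks): {G} | {B,E} | {A} | {F} | {D} | {H}.
State B belongs to the block {B,E}, which has 2 states.

2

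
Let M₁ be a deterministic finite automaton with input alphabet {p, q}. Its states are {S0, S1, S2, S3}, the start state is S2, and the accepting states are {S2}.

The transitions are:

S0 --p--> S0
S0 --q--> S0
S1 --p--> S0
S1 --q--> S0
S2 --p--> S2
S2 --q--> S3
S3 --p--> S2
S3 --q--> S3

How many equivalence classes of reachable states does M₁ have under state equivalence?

Reachable states from the start: {S2,S3}. Unreachable: {S0,S1} — drop them.
P0 = {S2} | {S3}.
Stable partition: {S2} | {S3} — 2 equivalence classes.

2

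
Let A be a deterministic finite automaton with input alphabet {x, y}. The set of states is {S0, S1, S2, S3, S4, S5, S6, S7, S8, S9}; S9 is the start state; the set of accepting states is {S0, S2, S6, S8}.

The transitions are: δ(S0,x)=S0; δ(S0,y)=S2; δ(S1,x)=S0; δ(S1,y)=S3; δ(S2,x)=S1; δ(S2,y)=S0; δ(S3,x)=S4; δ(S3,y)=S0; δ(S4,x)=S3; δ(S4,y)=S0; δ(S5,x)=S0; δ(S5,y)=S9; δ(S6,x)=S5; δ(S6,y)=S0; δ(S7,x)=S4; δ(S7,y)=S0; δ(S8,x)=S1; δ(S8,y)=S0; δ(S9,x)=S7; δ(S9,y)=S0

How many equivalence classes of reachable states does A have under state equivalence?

States {S5,S6,S8} cannot be reached from the start state, so discard them.
Start with accepting vs non-accepting: {S0,S2} | {S1,S3,S4,S7,S9}.
Split {S0,S2} by δ(·,x) → {S0} and {S2}.
On input x, block {S1,S3,S4,S7,S9} splits into {S3,S4,S7,S9} and {S1}.
The partition is now stable with 4 blocks: {S0} | {S3,S4,S7,S9} | {S2} | {S1}.

4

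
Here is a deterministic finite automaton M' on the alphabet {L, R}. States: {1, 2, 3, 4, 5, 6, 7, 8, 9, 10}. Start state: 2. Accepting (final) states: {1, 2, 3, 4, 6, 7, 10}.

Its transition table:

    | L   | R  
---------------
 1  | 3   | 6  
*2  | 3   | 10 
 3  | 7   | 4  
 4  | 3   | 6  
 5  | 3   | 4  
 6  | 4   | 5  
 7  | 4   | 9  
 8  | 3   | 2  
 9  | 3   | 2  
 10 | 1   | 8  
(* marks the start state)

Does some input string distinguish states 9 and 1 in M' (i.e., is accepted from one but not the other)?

Yes

Every state is reachable, so we keep all 10.
P0 = {1,2,3,4,6,7,10} | {5,8,9}.
On input R, block {1,2,3,4,6,7,10} splits into {1,2,3,4} and {6,7,10}.
On input L, block {1,2,3,4} splits into {1,2,4} and {3}.
No further refinement is possible. Final partition (4 blocks): {1,2,4} | {5,8,9} | {6,7,10} | {3}.
9 and 1 end up in different blocks, so they are distinguishable. For instance, the string 'ε' is accepted from only 1.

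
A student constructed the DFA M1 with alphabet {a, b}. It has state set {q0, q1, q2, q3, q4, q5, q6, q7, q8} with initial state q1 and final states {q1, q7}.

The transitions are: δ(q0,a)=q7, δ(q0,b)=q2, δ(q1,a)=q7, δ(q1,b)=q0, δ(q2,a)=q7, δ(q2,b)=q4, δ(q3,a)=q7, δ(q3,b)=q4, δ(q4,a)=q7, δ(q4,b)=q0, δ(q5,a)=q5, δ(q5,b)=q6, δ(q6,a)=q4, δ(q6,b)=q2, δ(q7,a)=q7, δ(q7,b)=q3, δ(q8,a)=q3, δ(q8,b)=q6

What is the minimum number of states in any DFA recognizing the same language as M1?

2

First remove the unreachable states {q5,q6,q8}; 6 states remain.
P0 = {q1,q7} | {q0,q2,q3,q4}.
Stable partition: {q1,q7} | {q0,q2,q3,q4} — 2 equivalence classes.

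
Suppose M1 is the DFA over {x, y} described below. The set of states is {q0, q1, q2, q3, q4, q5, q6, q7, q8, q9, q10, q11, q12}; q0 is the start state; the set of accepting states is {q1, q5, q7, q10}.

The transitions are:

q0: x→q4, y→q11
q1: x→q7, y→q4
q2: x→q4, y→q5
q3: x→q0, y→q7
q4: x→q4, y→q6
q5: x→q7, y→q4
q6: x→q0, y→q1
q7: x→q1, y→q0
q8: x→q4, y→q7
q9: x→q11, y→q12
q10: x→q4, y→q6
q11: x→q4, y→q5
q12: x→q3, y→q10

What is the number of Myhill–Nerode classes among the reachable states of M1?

3

First remove the unreachable states {q2,q3,q8,q9,q10,q12}; 7 states remain.
P0 = {q1,q5,q7} | {q0,q4,q6,q11}.
On input y, block {q0,q4,q6,q11} splits into {q0,q4} and {q6,q11}.
The partition is now stable with 3 blocks: {q1,q5,q7} | {q0,q4} | {q6,q11}.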